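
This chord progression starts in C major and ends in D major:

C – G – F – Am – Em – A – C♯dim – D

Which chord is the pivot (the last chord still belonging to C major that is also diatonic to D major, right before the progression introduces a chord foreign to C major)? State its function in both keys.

Chords diatonic to C major: C, Dm, Em, F, G, Am, Bdim.
Reading the progression, the first chord not in that set is A, so the modulation leaves C major there.
The chord immediately before A is Em, which is diatonic to both keys: iii in C major and ii in D major.

Em — iii in C major, ii in D major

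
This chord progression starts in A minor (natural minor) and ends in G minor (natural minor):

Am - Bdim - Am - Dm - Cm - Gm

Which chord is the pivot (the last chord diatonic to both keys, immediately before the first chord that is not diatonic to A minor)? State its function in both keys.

Dm — iv in A minor, v in G minor

Chords diatonic to A minor: Am, Bdim, C, Dm, Em, F, G.
Reading the progression, the first chord not in that set is Cm, so the modulation leaves A minor there.
The chord immediately before Cm is Dm, which is diatonic to both keys: iv in A minor and v in G minor.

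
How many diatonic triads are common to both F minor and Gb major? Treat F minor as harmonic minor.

Diatonic triads of F minor (harmonic minor): F minor (i), G diminished (ii°), Ab augmented (III+), Bb minor (iv), C major (V), Db major (VI), E diminished (vii°).
Diatonic triads of Gb major: Gb major (I), Ab minor (ii), Bb minor (iii), Cb major (IV), Db major (V), Eb minor (vi), F diminished (vii°).
Matching root and quality in both lists: Bb minor, Db major.
That gives 2 common triads.

2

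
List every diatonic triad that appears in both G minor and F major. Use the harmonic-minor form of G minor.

Triads in G minor (harmonic minor): Gm (i), Adim (ii°), Bbaug (III+), Cm (iv), D (V), Eb (VI), F#dim (vii°).
Triads in F major: F (I), Gm (ii), Am (iii), Bb (IV), C (V), Dm (vi), Edim (vii°).
Shared triads with their functions: Gm (i in G minor, ii in F major).

Gm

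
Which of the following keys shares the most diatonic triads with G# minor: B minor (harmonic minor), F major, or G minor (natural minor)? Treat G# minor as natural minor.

B minor

Triads of G# minor (natural minor): G#m (i), A#dim (ii°), B (III), C#m (iv), D#m (v), E (VI), F# (VII).
B minor (harmonic minor) shares 2: A#dim, F#.
F major shares 0: none.
G minor (natural minor) shares 0: none.
The most common triads (2) are shared with B minor.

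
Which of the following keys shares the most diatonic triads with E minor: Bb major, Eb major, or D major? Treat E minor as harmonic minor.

Triads of E minor (harmonic minor): E minor (i), F# diminished (ii°), G augmented (III+), A minor (iv), B major (V), C major (VI), D# diminished (vii°).
Bb major shares 0: none.
Eb major shares 0: none.
D major shares 1: Em.
The most common triads (1) are shared with D major.

D major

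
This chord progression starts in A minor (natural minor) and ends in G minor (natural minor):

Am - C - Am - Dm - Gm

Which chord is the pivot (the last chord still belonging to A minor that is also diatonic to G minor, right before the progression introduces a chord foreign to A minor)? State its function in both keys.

Dm — iv in A minor, v in G minor

Chords diatonic to A minor: Am, Bdim, C, Dm, Em, F, G.
Reading the progression, the first chord not in that set is Gm, so the modulation leaves A minor there.
The chord immediately before Gm is Dm, which is diatonic to both keys: iv in A minor and v in G minor.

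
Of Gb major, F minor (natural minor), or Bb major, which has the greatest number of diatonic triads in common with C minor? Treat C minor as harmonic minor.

Triads of C minor (harmonic minor): C minor (i), D diminished (ii°), Eb augmented (III+), F minor (iv), G major (V), Ab major (VI), B diminished (vii°).
Gb major shares 0: none.
F minor (natural minor) shares 3: Cm, Fm, Ab.
Bb major shares 1: Cm.
The most common triads (3) are shared with F minor.

F minor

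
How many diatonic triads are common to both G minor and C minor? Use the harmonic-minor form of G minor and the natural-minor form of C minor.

Diatonic triads of G minor (harmonic minor): G minor (i), A diminished (ii°), Bb augmented (III+), C minor (iv), D major (V), Eb major (VI), F# diminished (vii°).
Diatonic triads of C minor (natural minor): C minor (i), D diminished (ii°), Eb major (III), F minor (iv), G minor (v), Ab major (VI), Bb major (VII).
Matching root and quality in both lists: G minor, C minor, Eb major.
That gives 3 common triads.

3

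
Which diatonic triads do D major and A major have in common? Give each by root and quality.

D, F#m, A, Bm

Triads in D major: D major (I), E minor (ii), F# minor (iii), G major (IV), A major (V), B minor (vi), C# diminished (vii°).
Triads in A major: A major (I), B minor (ii), C# minor (iii), D major (IV), E major (V), F# minor (vi), G# diminished (vii°).
Shared triads with their functions: D major (I in D major, IV in A major); F# minor (iii in D major, vi in A major); A major (V in D major, I in A major); B minor (vi in D major, ii in A major).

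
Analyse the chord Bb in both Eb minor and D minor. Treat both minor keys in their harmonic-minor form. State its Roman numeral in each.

The scale of Eb minor (harmonic minor) is Eb F Gb Ab Bb Cb D; Bb is degree 5, and the triad built there (Bb-D-F) is major, so it is V.
The scale of D minor (harmonic minor) is D E F G A Bb C#; Bb is degree 6, and the triad built there (Bb-D-F) is major, so it is VI.

V in Eb minor; VI in D minor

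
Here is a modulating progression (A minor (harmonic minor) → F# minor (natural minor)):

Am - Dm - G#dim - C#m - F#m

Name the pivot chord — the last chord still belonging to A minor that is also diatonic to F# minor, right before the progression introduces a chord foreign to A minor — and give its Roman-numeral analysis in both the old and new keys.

Chords diatonic to A minor: Am, Bdim, Caug, Dm, E, F, G#dim.
Reading the progression, the first chord not in that set is C#m, so the modulation leaves A minor there.
The chord immediately before C#m is G#dim, which is diatonic to both keys: vii° in A minor and ii° in F# minor.

G#dim — vii° in A minor, ii° in F# minor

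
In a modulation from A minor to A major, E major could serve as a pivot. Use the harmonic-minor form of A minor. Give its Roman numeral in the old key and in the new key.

The scale of A minor (harmonic minor) is A B C D E F G#; E is degree 5, and the triad built there (E-G#-B) is major, so it is V.
The scale of A major is A B C# D E F# G#; E is degree 5, and the triad built there (E-G#-B) is major, so it is V.

V in A minor; V in A major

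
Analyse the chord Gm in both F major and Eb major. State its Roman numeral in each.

The scale of F major is F G A Bb C D E; G is degree 2, and the triad built there (G-Bb-D) is minor, so it is ii.
The scale of Eb major is Eb F G Ab Bb C D; G is degree 3, and the triad built there (G-Bb-D) is minor, so it is iii.

ii in F major; iii in Eb major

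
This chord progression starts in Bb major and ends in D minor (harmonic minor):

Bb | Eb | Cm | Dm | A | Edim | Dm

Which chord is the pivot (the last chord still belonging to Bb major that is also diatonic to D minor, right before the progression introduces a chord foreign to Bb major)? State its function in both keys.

Dm — iii in Bb major, i in D minor

Chords diatonic to Bb major: Bb, Cm, Dm, Eb, F, Gm, Adim.
Reading the progression, the first chord not in that set is A, so the modulation leaves Bb major there.
The chord immediately before A is Dm, which is diatonic to both keys: iii in Bb major and i in D minor.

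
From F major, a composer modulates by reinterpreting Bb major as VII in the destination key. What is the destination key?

The numeral VII denotes a major triad on scale degree 7. With Bb on degree 7, the tonic of the new key is C.
Degree 7 carries a major triad in natural-minor keys, so the destination is C minor.
Check: the diatonic triads of C minor (natural minor) are Cm (i), Ddim (ii°), Eb (III), Fm (iv), Gm (v), Ab (VI), Bb (VII) — Bb major is indeed VII.

C minor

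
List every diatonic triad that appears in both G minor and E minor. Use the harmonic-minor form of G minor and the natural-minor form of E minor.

Triads in G minor (harmonic minor): Gm (i), Adim (ii°), B♭aug (III+), Cm (iv), D (V), E♭ (VI), F♯dim (vii°).
Triads in E minor (natural minor): Em (i), F♯dim (ii°), G (III), Am (iv), Bm (v), C (VI), D (VII).
Shared triads with their functions: D (V in G minor, VII in E minor); F♯dim (vii° in G minor, ii° in E minor).

D, F♯dim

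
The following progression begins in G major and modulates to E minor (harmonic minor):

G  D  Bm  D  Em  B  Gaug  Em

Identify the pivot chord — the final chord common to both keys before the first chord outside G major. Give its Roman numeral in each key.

Chords diatonic to G major: G, Am, Bm, C, D, Em, F♯dim.
Reading the progression, the first chord not in that set is B, so the modulation leaves G major there.
The chord immediately before B is Em, which is diatonic to both keys: vi in G major and i in E minor.

Em — vi in G major, i in E minor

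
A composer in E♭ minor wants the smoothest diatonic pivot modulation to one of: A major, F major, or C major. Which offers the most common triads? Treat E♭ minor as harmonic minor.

F major

Triads of E♭ minor (harmonic minor): E♭m (i), Fdim (ii°), G♭aug (III+), A♭m (iv), B♭ (V), C♭ (VI), Ddim (vii°).
A major shares 0: none.
F major shares 1: B♭.
C major shares 0: none.
The most common triads (1) are shared with F major.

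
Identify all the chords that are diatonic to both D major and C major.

Em, G

Triads in D major: D major (I), E minor (ii), F# minor (iii), G major (IV), A major (V), B minor (vi), C# diminished (vii°).
Triads in C major: C major (I), D minor (ii), E minor (iii), F major (IV), G major (V), A minor (vi), B diminished (vii°).
Shared triads with their functions: E minor (ii in D major, iii in C major); G major (IV in D major, V in C major).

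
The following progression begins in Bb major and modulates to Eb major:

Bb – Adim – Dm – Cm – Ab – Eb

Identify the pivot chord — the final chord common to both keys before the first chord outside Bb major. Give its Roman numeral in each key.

Chords diatonic to Bb major: Bb, Cm, Dm, Eb, F, Gm, Adim.
Reading the progression, the first chord not in that set is Ab, so the modulation leaves Bb major there.
The chord immediately before Ab is Cm, which is diatonic to both keys: ii in Bb major and vi in Eb major.

Cm — ii in Bb major, vi in Eb major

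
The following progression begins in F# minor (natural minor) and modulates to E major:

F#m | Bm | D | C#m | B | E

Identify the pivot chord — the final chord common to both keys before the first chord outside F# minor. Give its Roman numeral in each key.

C#m — v in F# minor, vi in E major

Chords diatonic to F# minor: F#m, G#dim, A, Bm, C#m, D, E.
Reading the progression, the first chord not in that set is B, so the modulation leaves F# minor there.
The chord immediately before B is C#m, which is diatonic to both keys: v in F# minor and vi in E major.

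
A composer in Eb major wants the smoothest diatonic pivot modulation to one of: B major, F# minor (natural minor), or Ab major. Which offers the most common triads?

Ab major

Triads of Eb major: Eb (I), Fm (ii), Gm (iii), Ab (IV), Bb (V), Cm (vi), Ddim (vii°).
B major shares 0: none.
F# minor (natural minor) shares 0: none.
Ab major shares 4: Eb, Fm, Ab, Cm.
The most common triads (4) are shared with Ab major.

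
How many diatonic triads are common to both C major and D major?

Diatonic triads of C major: C (I), Dm (ii), Em (iii), F (IV), G (V), Am (vi), Bdim (vii°).
Diatonic triads of D major: D (I), Em (ii), F#m (iii), G (IV), A (V), Bm (vi), C#dim (vii°).
Matching root and quality in both lists: Em, G.
That gives 2 common triads.

2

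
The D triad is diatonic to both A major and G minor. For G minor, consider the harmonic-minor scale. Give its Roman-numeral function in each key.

IV in A major; V in G minor

The scale of A major is A B C# D E F# G#; D is degree 4, and the triad built there (D-F#-A) is major, so it is IV.
The scale of G minor (harmonic minor) is G A Bb C D Eb F#; D is degree 5, and the triad built there (D-F#-A) is major, so it is V.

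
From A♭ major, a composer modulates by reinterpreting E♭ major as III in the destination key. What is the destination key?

C minor

The numeral III denotes a major triad on scale degree 3. With E♭ on degree 3, the tonic of the new key is C.
Degree 3 carries a major triad in natural-minor keys, so the destination is C minor.
Check: the diatonic triads of C minor (natural minor) are Cm (i), Ddim (ii°), E♭ (III), Fm (iv), Gm (v), A♭ (VI), B♭ (VII) — E♭ major is indeed III.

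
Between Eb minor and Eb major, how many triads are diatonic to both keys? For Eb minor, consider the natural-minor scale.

Diatonic triads of Eb minor (natural minor): Eb minor (i), F diminished (ii°), Gb major (III), Ab minor (iv), Bb minor (v), Cb major (VI), Db major (VII).
Diatonic triads of Eb major: Eb major (I), F minor (ii), G minor (iii), Ab major (IV), Bb major (V), C minor (vi), D diminished (vii°).
No triad has the same root and quality in both keys.

0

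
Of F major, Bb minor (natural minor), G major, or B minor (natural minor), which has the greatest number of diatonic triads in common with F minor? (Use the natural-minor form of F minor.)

Bb minor

Triads of F minor (natural minor): F minor (i), G diminished (ii°), Ab major (III), Bb minor (iv), C minor (v), Db major (VI), Eb major (VII).
F major shares 0: none.
Bb minor (natural minor) shares 4: Fm, Ab, Bbm, Db.
G major shares 0: none.
B minor (natural minor) shares 0: none.
The most common triads (4) are shared with Bb minor.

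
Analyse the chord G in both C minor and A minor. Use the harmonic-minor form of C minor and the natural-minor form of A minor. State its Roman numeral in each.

V in C minor; VII in A minor

The scale of C minor (harmonic minor) is C D Eb F G Ab B; G is degree 5, and the triad built there (G-B-D) is major, so it is V.
The scale of A minor (natural minor) is A B C D E F G; G is degree 7, and the triad built there (G-B-D) is major, so it is VII.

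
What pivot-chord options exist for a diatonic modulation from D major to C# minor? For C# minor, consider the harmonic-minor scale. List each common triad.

Triads in D major: D major (I), E minor (ii), F# minor (iii), G major (IV), A major (V), B minor (vi), C# diminished (vii°).
Triads in C# minor (harmonic minor): C# minor (i), D# diminished (ii°), E augmented (III+), F# minor (iv), G# major (V), A major (VI), B# diminished (vii°).
Shared triads with their functions: F# minor (iii in D major, iv in C# minor); A major (V in D major, VI in C# minor).

F#m, A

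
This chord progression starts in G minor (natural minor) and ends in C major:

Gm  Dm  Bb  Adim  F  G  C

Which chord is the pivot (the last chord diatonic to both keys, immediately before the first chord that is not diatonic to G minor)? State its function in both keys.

F — VII in G minor, IV in C major

Chords diatonic to G minor: Gm, Adim, Bb, Cm, Dm, Eb, F.
Reading the progression, the first chord not in that set is G, so the modulation leaves G minor there.
The chord immediately before G is F, which is diatonic to both keys: VII in G minor and IV in C major.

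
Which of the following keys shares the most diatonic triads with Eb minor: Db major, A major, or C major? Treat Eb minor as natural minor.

Triads of Eb minor (natural minor): Eb minor (i), F diminished (ii°), Gb major (III), Ab minor (iv), Bb minor (v), Cb major (VI), Db major (VII).
Db major shares 4: Ebm, Gb, Bbm, Db.
A major shares 0: none.
C major shares 0: none.
The most common triads (4) are shared with Db major.

Db major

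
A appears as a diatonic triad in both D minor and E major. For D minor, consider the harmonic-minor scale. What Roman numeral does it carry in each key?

V in D minor; IV in E major

The scale of D minor (harmonic minor) is D E F G A Bb C#; A is degree 5, and the triad built there (A-C#-E) is major, so it is V.
The scale of E major is E F# G# A B C# D#; A is degree 4, and the triad built there (A-C#-E) is major, so it is IV.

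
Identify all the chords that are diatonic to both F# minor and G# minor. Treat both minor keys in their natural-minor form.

C#m, E

Triads in F# minor (natural minor): F# minor (i), G# diminished (ii°), A major (III), B minor (iv), C# minor (v), D major (VI), E major (VII).
Triads in G# minor (natural minor): G# minor (i), A# diminished (ii°), B major (III), C# minor (iv), D# minor (v), E major (VI), F# major (VII).
Shared triads with their functions: C# minor (v in F# minor, iv in G# minor); E major (VII in F# minor, VI in G# minor).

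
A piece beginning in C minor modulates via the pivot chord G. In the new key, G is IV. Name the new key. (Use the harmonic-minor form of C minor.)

D major

The numeral IV denotes a major triad on scale degree 4. With G on degree 4, the tonic of the new key is D.
Degree 4 carries a major triad in major keys, so the destination is D major.
Check: the diatonic triads of D major are D (I), Em (ii), F#m (iii), G (IV), A (V), Bm (vi), C#dim (vii°) — G is indeed IV.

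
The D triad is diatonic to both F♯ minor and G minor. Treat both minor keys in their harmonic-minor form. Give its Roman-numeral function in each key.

The scale of F♯ minor (harmonic minor) is F♯ G♯ A B C♯ D E♯; D is degree 6, and the triad built there (D-F♯-A) is major, so it is VI.
The scale of G minor (harmonic minor) is G A B♭ C D E♭ F♯; D is degree 5, and the triad built there (D-F♯-A) is major, so it is V.

VI in F♯ minor; V in G minor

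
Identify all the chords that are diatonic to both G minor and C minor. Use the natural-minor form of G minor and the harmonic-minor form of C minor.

Cm

Triads in G minor (natural minor): Gm (i), Adim (ii°), Bb (III), Cm (iv), Dm (v), Eb (VI), F (VII).
Triads in C minor (harmonic minor): Cm (i), Ddim (ii°), Ebaug (III+), Fm (iv), G (V), Ab (VI), Bdim (vii°).
Shared triads with their functions: Cm (iv in G minor, i in C minor).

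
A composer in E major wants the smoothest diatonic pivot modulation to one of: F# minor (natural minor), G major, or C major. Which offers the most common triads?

F# minor

Triads of E major: E major (I), F# minor (ii), G# minor (iii), A major (IV), B major (V), C# minor (vi), D# diminished (vii°).
F# minor (natural minor) shares 4: E, F#m, A, C#m.
G major shares 0: none.
C major shares 0: none.
The most common triads (4) are shared with F# minor.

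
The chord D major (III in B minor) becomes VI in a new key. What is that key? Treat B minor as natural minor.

The numeral VI denotes a major triad on scale degree 6. With D on degree 6, the tonic of the new key is F#.
Degree 6 carries a major triad in minor keys, so the destination is F# minor.
Check: the diatonic triads of F# minor (natural minor) are F#m (i), G#dim (ii°), A (III), Bm (iv), C#m (v), D (VI), E (VII) — D major is indeed VI.

F# minor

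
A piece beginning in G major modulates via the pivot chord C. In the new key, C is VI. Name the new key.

E minor

The numeral VI denotes a major triad on scale degree 6. With C on degree 6, the tonic of the new key is E.
Degree 6 carries a major triad in minor keys, so the destination is E minor.
Check: the diatonic triads of E minor (natural minor) are Em (i), F♯dim (ii°), G (III), Am (iv), Bm (v), C (VI), D (VII) — C is indeed VI.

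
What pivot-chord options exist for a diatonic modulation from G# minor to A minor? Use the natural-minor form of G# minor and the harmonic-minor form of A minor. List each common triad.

Triads in G# minor (natural minor): G# minor (i), A# diminished (ii°), B major (III), C# minor (iv), D# minor (v), E major (VI), F# major (VII).
Triads in A minor (harmonic minor): A minor (i), B diminished (ii°), C augmented (III+), D minor (iv), E major (V), F major (VI), G# diminished (vii°).
Shared triads with their functions: E major (VI in G# minor, V in A minor).

E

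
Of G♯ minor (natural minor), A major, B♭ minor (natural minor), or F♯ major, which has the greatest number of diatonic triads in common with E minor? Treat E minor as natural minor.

A major

Triads of E minor (natural minor): E minor (i), F♯ diminished (ii°), G major (III), A minor (iv), B minor (v), C major (VI), D major (VII).
G♯ minor (natural minor) shares 0: none.
A major shares 2: Bm, D.
B♭ minor (natural minor) shares 0: none.
F♯ major shares 0: none.
The most common triads (2) are shared with A major.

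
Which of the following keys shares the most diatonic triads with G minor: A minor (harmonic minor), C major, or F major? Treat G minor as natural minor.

Triads of G minor (natural minor): Gm (i), Adim (ii°), Bb (III), Cm (iv), Dm (v), Eb (VI), F (VII).
A minor (harmonic minor) shares 2: Dm, F.
C major shares 2: Dm, F.
F major shares 4: Gm, Bb, Dm, F.
The most common triads (4) are shared with F major.

F major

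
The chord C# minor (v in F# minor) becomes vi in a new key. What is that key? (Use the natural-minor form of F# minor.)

The numeral vi denotes a minor triad on scale degree 6. With C# on degree 6, the tonic of the new key is E.
Degree 6 carries a minor triad in major keys, so the destination is E major.
Check: the diatonic triads of E major are E (I), F#m (ii), G#m (iii), A (IV), B (V), C#m (vi), D#dim (vii°) — C# minor is indeed vi.

E major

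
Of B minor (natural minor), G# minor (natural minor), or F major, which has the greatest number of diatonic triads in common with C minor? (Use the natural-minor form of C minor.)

F major

Triads of C minor (natural minor): C minor (i), D diminished (ii°), Eb major (III), F minor (iv), G minor (v), Ab major (VI), Bb major (VII).
B minor (natural minor) shares 0: none.
G# minor (natural minor) shares 0: none.
F major shares 2: Gm, Bb.
The most common triads (2) are shared with F major.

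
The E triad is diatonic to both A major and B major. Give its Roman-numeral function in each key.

V in A major; IV in B major

The scale of A major is A B C♯ D E F♯ G♯; E is degree 5, and the triad built there (E-G♯-B) is major, so it is V.
The scale of B major is B C♯ D♯ E F♯ G♯ A♯; E is degree 4, and the triad built there (E-G♯-B) is major, so it is IV.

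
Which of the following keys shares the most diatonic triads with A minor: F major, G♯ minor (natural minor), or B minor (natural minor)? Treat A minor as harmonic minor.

F major

Triads of A minor (harmonic minor): Am (i), Bdim (ii°), Caug (III+), Dm (iv), E (V), F (VI), G♯dim (vii°).
F major shares 3: Am, Dm, F.
G♯ minor (natural minor) shares 1: E.
B minor (natural minor) shares 0: none.
The most common triads (3) are shared with F major.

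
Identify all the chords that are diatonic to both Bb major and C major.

Triads in Bb major: Bb (I), Cm (ii), Dm (iii), Eb (IV), F (V), Gm (vi), Adim (vii°).
Triads in C major: C (I), Dm (ii), Em (iii), F (IV), G (V), Am (vi), Bdim (vii°).
Shared triads with their functions: Dm (iii in Bb major, ii in C major); F (V in Bb major, IV in C major).

Dm, F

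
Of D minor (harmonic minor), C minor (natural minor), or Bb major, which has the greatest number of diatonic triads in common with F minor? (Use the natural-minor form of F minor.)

Triads of F minor (natural minor): Fm (i), Gdim (ii°), Ab (III), Bbm (iv), Cm (v), Db (VI), Eb (VII).
D minor (harmonic minor) shares 0: none.
C minor (natural minor) shares 4: Fm, Ab, Cm, Eb.
Bb major shares 2: Cm, Eb.
The most common triads (4) are shared with C minor.

C minor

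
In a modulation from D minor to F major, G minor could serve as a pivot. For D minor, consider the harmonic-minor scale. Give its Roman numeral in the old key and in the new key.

The scale of D minor (harmonic minor) is D E F G A B♭ C♯; G is degree 4, and the triad built there (G-B♭-D) is minor, so it is iv.
The scale of F major is F G A B♭ C D E; G is degree 2, and the triad built there (G-B♭-D) is minor, so it is ii.

iv in D minor; ii in F major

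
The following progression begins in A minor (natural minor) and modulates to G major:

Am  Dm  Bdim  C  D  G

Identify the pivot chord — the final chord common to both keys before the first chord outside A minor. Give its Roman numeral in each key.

C — III in A minor, IV in G major

Chords diatonic to A minor: Am, Bdim, C, Dm, Em, F, G.
Reading the progression, the first chord not in that set is D, so the modulation leaves A minor there.
The chord immediately before D is C, which is diatonic to both keys: III in A minor and IV in G major.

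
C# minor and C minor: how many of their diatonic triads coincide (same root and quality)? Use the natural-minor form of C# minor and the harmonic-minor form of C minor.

0

Diatonic triads of C# minor (natural minor): C#m (i), D#dim (ii°), E (III), F#m (iv), G#m (v), A (VI), B (VII).
Diatonic triads of C minor (harmonic minor): Cm (i), Ddim (ii°), Ebaug (III+), Fm (iv), G (V), Ab (VI), Bdim (vii°).
No triad has the same root and quality in both keys.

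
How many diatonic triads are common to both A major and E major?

Diatonic triads of A major: A (I), Bm (ii), C#m (iii), D (IV), E (V), F#m (vi), G#dim (vii°).
Diatonic triads of E major: E (I), F#m (ii), G#m (iii), A (IV), B (V), C#m (vi), D#dim (vii°).
Matching root and quality in both lists: A, C#m, E, F#m.
That gives 4 common triads.

4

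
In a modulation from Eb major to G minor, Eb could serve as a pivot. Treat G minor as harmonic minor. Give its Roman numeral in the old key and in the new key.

The scale of Eb major is Eb F G Ab Bb C D; Eb is degree 1, and the triad built there (Eb-G-Bb) is major, so it is I.
The scale of G minor (harmonic minor) is G A Bb C D Eb F#; Eb is degree 6, and the triad built there (Eb-G-Bb) is major, so it is VI.

I in Eb major; VI in G minor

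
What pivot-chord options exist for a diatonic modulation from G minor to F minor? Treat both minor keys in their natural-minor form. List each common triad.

Triads in G minor (natural minor): Gm (i), Adim (ii°), Bb (III), Cm (iv), Dm (v), Eb (VI), F (VII).
Triads in F minor (natural minor): Fm (i), Gdim (ii°), Ab (III), Bbm (iv), Cm (v), Db (VI), Eb (VII).
Shared triads with their functions: Cm (iv in G minor, v in F minor); Eb (VI in G minor, VII in F minor).

Cm, Eb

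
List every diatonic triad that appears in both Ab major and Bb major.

Triads in Ab major: Ab (I), Bbm (ii), Cm (iii), Db (IV), Eb (V), Fm (vi), Gdim (vii°).
Triads in Bb major: Bb (I), Cm (ii), Dm (iii), Eb (IV), F (V), Gm (vi), Adim (vii°).
Shared triads with their functions: Cm (iii in Ab major, ii in Bb major); Eb (V in Ab major, IV in Bb major).

Cm, Eb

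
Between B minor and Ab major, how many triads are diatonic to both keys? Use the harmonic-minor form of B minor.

Diatonic triads of B minor (harmonic minor): Bm (i), C#dim (ii°), Daug (III+), Em (iv), F# (V), G (VI), A#dim (vii°).
Diatonic triads of Ab major: Ab (I), Bbm (ii), Cm (iii), Db (IV), Eb (V), Fm (vi), Gdim (vii°).
No triad has the same root and quality in both keys.

0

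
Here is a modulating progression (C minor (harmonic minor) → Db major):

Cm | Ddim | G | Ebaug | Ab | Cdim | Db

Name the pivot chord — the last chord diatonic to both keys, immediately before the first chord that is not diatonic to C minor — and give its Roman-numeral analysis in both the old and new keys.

Chords diatonic to C minor: Cm, Ddim, Ebaug, Fm, G, Ab, Bdim.
Reading the progression, the first chord not in that set is Cdim, so the modulation leaves C minor there.
The chord immediately before Cdim is Ab, which is diatonic to both keys: VI in C minor and V in Db major.

Ab — VI in C minor, V in Db major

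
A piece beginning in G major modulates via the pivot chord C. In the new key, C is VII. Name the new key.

D minor

The numeral VII denotes a major triad on scale degree 7. With C on degree 7, the tonic of the new key is D.
Degree 7 carries a major triad in natural-minor keys, so the destination is D minor.
Check: the diatonic triads of D minor (natural minor) are Dm (i), Edim (ii°), F (III), Gm (iv), Am (v), Bb (VI), C (VII) — C is indeed VII.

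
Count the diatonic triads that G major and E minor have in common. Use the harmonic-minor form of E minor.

Diatonic triads of G major: G (I), Am (ii), Bm (iii), C (IV), D (V), Em (vi), F#dim (vii°).
Diatonic triads of E minor (harmonic minor): Em (i), F#dim (ii°), Gaug (III+), Am (iv), B (V), C (VI), D#dim (vii°).
Matching root and quality in both lists: Am, C, Em, F#dim.
That gives 4 common triads.

4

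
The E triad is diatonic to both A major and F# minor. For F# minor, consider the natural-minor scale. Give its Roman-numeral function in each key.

The scale of A major is A B C# D E F# G#; E is degree 5, and the triad built there (E-G#-B) is major, so it is V.
The scale of F# minor (natural minor) is F# G# A B C# D E; E is degree 7, and the triad built there (E-G#-B) is major, so it is VII.

V in A major; VII in F# minor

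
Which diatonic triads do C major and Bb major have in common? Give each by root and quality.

Triads in C major: C major (I), D minor (ii), E minor (iii), F major (IV), G major (V), A minor (vi), B diminished (vii°).
Triads in Bb major: Bb major (I), C minor (ii), D minor (iii), Eb major (IV), F major (V), G minor (vi), A diminished (vii°).
Shared triads with their functions: D minor (ii in C major, iii in Bb major); F major (IV in C major, V in Bb major).

Dm, F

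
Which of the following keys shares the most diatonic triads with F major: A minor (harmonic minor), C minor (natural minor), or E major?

A minor

Triads of F major: F (I), Gm (ii), Am (iii), B♭ (IV), C (V), Dm (vi), Edim (vii°).
A minor (harmonic minor) shares 3: F, Am, Dm.
C minor (natural minor) shares 2: Gm, B♭.
E major shares 0: none.
The most common triads (3) are shared with A minor.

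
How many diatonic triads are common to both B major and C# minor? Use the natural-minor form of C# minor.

Diatonic triads of B major: B (I), C#m (ii), D#m (iii), E (IV), F# (V), G#m (vi), A#dim (vii°).
Diatonic triads of C# minor (natural minor): C#m (i), D#dim (ii°), E (III), F#m (iv), G#m (v), A (VI), B (VII).
Matching root and quality in both lists: B, C#m, E, G#m.
That gives 4 common triads.

4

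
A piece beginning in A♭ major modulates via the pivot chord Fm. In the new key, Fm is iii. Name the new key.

D♭ major

The numeral iii denotes a minor triad on scale degree 3. With F on degree 3, the tonic of the new key is D♭.
Degree 3 carries a minor triad in major keys, so the destination is D♭ major.
Check: the diatonic triads of D♭ major are D♭ (I), E♭m (ii), Fm (iii), G♭ (IV), A♭ (V), B♭m (vi), Cdim (vii°) — Fm is indeed iii.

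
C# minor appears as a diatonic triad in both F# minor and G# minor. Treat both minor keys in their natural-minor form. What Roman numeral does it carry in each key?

The scale of F# minor (natural minor) is F# G# A B C# D E; C# is degree 5, and the triad built there (C#-E-G#) is minor, so it is v.
The scale of G# minor (natural minor) is G# A# B C# D# E F#; C# is degree 4, and the triad built there (C#-E-G#) is minor, so it is iv.

v in F# minor; iv in G# minor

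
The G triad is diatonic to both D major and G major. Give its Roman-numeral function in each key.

The scale of D major is D E F# G A B C#; G is degree 4, and the triad built there (G-B-D) is major, so it is IV.
The scale of G major is G A B C D E F#; G is degree 1, and the triad built there (G-B-D) is major, so it is I.

IV in D major; I in G major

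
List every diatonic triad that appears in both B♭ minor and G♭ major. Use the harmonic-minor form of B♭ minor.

Triads in B♭ minor (harmonic minor): B♭m (i), Cdim (ii°), D♭aug (III+), E♭m (iv), F (V), G♭ (VI), Adim (vii°).
Triads in G♭ major: G♭ (I), A♭m (ii), B♭m (iii), C♭ (IV), D♭ (V), E♭m (vi), Fdim (vii°).
Shared triads with their functions: B♭m (i in B♭ minor, iii in G♭ major); E♭m (iv in B♭ minor, vi in G♭ major); G♭ (VI in B♭ minor, I in G♭ major).

B♭m, E♭m, G♭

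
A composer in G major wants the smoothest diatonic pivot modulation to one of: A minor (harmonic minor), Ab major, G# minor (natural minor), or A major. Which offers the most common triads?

A major

Triads of G major: G (I), Am (ii), Bm (iii), C (IV), D (V), Em (vi), F#dim (vii°).
A minor (harmonic minor) shares 1: Am.
Ab major shares 0: none.
G# minor (natural minor) shares 0: none.
A major shares 2: Bm, D.
The most common triads (2) are shared with A major.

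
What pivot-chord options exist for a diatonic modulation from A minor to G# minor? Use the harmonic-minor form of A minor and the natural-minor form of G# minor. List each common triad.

E

Triads in A minor (harmonic minor): Am (i), Bdim (ii°), Caug (III+), Dm (iv), E (V), F (VI), G#dim (vii°).
Triads in G# minor (natural minor): G#m (i), A#dim (ii°), B (III), C#m (iv), D#m (v), E (VI), F# (VII).
Shared triads with their functions: E (V in A minor, VI in G# minor).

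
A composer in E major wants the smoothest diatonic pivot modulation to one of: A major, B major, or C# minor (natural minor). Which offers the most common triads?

Triads of E major: E (I), F#m (ii), G#m (iii), A (IV), B (V), C#m (vi), D#dim (vii°).
A major shares 4: E, F#m, A, C#m.
B major shares 4: E, G#m, B, C#m.
C# minor (natural minor) shares 7: E, F#m, G#m, A, B, C#m, D#dim.
The most common triads (7) are shared with C# minor.

C# minor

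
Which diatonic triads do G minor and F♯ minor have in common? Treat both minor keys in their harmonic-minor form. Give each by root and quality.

Triads in G minor (harmonic minor): G minor (i), A diminished (ii°), B♭ augmented (III+), C minor (iv), D major (V), E♭ major (VI), F♯ diminished (vii°).
Triads in F♯ minor (harmonic minor): F♯ minor (i), G♯ diminished (ii°), A augmented (III+), B minor (iv), C♯ major (V), D major (VI), E♯ diminished (vii°).
Shared triads with their functions: D major (V in G minor, VI in F♯ minor).

D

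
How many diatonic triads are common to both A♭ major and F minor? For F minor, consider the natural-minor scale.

Diatonic triads of A♭ major: A♭ (I), B♭m (ii), Cm (iii), D♭ (IV), E♭ (V), Fm (vi), Gdim (vii°).
Diatonic triads of F minor (natural minor): Fm (i), Gdim (ii°), A♭ (III), B♭m (iv), Cm (v), D♭ (VI), E♭ (VII).
Matching root and quality in both lists: A♭, B♭m, Cm, D♭, E♭, Fm, Gdim.
That gives 7 common triads.

7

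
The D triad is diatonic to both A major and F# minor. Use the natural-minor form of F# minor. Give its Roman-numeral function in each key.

The scale of A major is A B C# D E F# G#; D is degree 4, and the triad built there (D-F#-A) is major, so it is IV.
The scale of F# minor (natural minor) is F# G# A B C# D E; D is degree 6, and the triad built there (D-F#-A) is major, so it is VI.

IV in A major; VI in F# minor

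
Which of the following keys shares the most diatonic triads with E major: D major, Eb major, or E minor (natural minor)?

D major

Triads of E major: E major (I), F# minor (ii), G# minor (iii), A major (IV), B major (V), C# minor (vi), D# diminished (vii°).
D major shares 2: F#m, A.
Eb major shares 0: none.
E minor (natural minor) shares 0: none.
The most common triads (2) are shared with D major.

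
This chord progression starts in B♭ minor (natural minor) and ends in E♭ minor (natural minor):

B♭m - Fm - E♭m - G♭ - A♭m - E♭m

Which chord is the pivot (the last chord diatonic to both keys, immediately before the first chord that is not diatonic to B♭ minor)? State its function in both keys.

Chords diatonic to B♭ minor: B♭m, Cdim, D♭, E♭m, Fm, G♭, A♭.
Reading the progression, the first chord not in that set is A♭m, so the modulation leaves B♭ minor there.
The chord immediately before A♭m is G♭, which is diatonic to both keys: VI in B♭ minor and III in E♭ minor.

G♭ — VI in B♭ minor, III in E♭ minor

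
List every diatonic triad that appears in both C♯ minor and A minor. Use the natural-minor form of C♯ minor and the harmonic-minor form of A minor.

Triads in C♯ minor (natural minor): C♯m (i), D♯dim (ii°), E (III), F♯m (iv), G♯m (v), A (VI), B (VII).
Triads in A minor (harmonic minor): Am (i), Bdim (ii°), Caug (III+), Dm (iv), E (V), F (VI), G♯dim (vii°).
Shared triads with their functions: E (III in C♯ minor, V in A minor).

E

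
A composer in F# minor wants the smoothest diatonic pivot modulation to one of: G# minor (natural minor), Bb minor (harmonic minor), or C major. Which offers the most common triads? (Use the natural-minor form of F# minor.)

Triads of F# minor (natural minor): F#m (i), G#dim (ii°), A (III), Bm (iv), C#m (v), D (VI), E (VII).
G# minor (natural minor) shares 2: C#m, E.
Bb minor (harmonic minor) shares 0: none.
C major shares 0: none.
The most common triads (2) are shared with G# minor.

G# minor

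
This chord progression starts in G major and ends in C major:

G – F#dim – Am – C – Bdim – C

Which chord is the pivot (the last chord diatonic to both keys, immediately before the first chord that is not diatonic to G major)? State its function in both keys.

Chords diatonic to G major: G, Am, Bm, C, D, Em, F#dim.
Reading the progression, the first chord not in that set is Bdim, so the modulation leaves G major there.
The chord immediately before Bdim is C, which is diatonic to both keys: IV in G major and I in C major.

C — IV in G major, I in C major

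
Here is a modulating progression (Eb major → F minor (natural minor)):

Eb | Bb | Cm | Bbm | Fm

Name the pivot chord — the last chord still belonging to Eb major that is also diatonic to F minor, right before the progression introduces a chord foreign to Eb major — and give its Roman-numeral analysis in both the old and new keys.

Chords diatonic to Eb major: Eb, Fm, Gm, Ab, Bb, Cm, Ddim.
Reading the progression, the first chord not in that set is Bbm, so the modulation leaves Eb major there.
The chord immediately before Bbm is Cm, which is diatonic to both keys: vi in Eb major and v in F minor.

Cm — vi in Eb major, v in F minor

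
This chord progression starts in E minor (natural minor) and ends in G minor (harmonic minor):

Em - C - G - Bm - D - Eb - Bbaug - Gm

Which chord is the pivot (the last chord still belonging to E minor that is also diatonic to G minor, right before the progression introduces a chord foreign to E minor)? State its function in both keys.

Chords diatonic to E minor: Em, F#dim, G, Am, Bm, C, D.
Reading the progression, the first chord not in that set is Eb, so the modulation leaves E minor there.
The chord immediately before Eb is D, which is diatonic to both keys: VII in E minor and V in G minor.

D — VII in E minor, V in G minor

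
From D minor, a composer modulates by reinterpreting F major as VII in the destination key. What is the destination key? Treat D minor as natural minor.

G minor

The numeral VII denotes a major triad on scale degree 7. With F on degree 7, the tonic of the new key is G.
Degree 7 carries a major triad in natural-minor keys, so the destination is G minor.
Check: the diatonic triads of G minor (natural minor) are Gm (i), Adim (ii°), Bb (III), Cm (iv), Dm (v), Eb (VI), F (VII) — F major is indeed VII.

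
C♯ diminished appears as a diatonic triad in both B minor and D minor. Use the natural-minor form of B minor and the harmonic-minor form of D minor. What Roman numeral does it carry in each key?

ii° in B minor; vii° in D minor

The scale of B minor (natural minor) is B C♯ D E F♯ G A; C♯ is degree 2, and the triad built there (C♯-E-G) is diminished, so it is ii°.
The scale of D minor (harmonic minor) is D E F G A B♭ C♯; C♯ is degree 7, and the triad built there (C♯-E-G) is diminished, so it is vii°.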